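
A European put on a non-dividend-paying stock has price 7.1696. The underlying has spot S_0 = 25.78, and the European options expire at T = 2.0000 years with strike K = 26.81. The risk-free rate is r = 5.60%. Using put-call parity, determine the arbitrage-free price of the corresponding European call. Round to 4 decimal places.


Put-call parity: C - P = S_0 * exp(-qT) - K * exp(-rT).
S_0 * exp(-qT) = 25.7800 * 1.00000000 = 25.78000000
K * exp(-rT) = 26.8100 * 0.89404426 = 23.96932654
C = P + S*exp(-qT) - K*exp(-rT)
C = 7.1696 + 25.78000000 - 23.96932654 = 8.9803

Answer: Call price = 8.9803


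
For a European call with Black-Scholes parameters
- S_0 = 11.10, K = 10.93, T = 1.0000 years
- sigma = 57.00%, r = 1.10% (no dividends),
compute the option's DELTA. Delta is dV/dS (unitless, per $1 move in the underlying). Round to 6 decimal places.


Answer: Delta = 0.629819

Derivation:
d1 = 0.3313750985; d2 = -0.2386249015
phi(d1) = 0.3776289191; exp(-qT) = 1.0000000000; exp(-rT) = 0.9890602788
N(d1) = 0.6298194141
Delta = exp(-qT) * N(d1) = 1.0000000000 * 0.6298194141 = 0.629819


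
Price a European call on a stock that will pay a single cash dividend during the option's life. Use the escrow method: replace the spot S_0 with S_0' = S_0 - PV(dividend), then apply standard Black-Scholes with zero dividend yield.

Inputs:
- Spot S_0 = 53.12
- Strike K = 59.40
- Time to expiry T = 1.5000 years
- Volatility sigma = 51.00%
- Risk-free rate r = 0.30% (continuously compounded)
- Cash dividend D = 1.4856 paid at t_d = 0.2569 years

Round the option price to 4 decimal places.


PV(D) = D * exp(-r * t_d) = 1.4856 * 0.99922960 = 1.48445549
S_0' = S_0 - PV(D) = 53.1200 - 1.48445549 = 51.63554451
d1 = (ln(S_0'/K) + (r + sigma^2/2)*T) / (sigma*sqrt(T)) = 0.09524362
d2 = d1 - sigma*sqrt(T) = -0.52937627
exp(-rT) = 0.99551011
N(d1) = 0.53793934; N(d2) = 0.29827223
C = S_0' * N(d1) - K * exp(-rT) * N(d2) = 51.63554451 * 0.53793934 - 59.4000 * 0.99551011 * 0.29827223 = 10.1390

Answer: Price = 10.1390


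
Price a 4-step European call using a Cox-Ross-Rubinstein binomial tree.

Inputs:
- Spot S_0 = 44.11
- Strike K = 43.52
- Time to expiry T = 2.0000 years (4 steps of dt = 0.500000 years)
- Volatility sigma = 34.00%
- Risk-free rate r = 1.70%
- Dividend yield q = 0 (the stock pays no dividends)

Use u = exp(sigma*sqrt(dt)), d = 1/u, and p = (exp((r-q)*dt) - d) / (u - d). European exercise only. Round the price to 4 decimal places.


dt = T/N = 0.500000
u = exp(sigma*sqrt(dt)) = 1.271778; d = 1/u = 0.786300
p = (exp((r-q)*dt) - d) / (u - d) = 0.457767
Discount per step: exp(-r*dt) = 0.991536
Stock lattice S(k, i) with i counting down-moves:
  k=0: S(0,0) = 44.1100
  k=1: S(1,0) = 56.0981; S(1,1) = 34.6837
  k=2: S(2,0) = 71.3444; S(2,1) = 44.1100; S(2,2) = 27.2718
  k=3: S(3,0) = 90.7343; S(3,1) = 56.0981; S(3,2) = 34.6837; S(3,3) = 21.4438
  k=4: S(4,0) = 115.3939; S(4,1) = 71.3444; S(4,2) = 44.1100; S(4,3) = 27.2718; S(4,4) = 16.8613
Terminal payoffs V(N, i) = max(S_T - K, 0):
  V(4,0) = 71.873928; V(4,1) = 27.824419; V(4,2) = 0.590000; V(4,3) = 0.000000; V(4,4) = 0.000000
Backward induction: V(k, i) = exp(-r*dt) * [p * V(k+1, i) + (1-p) * V(k+1, i+1)].
  V(3,0) = exp(-r*dt) * [p*71.873928 + (1-p)*27.824419] = 47.582650
  V(3,1) = exp(-r*dt) * [p*27.824419 + (1-p)*0.590000] = 12.946501
  V(3,2) = exp(-r*dt) * [p*0.590000 + (1-p)*0.000000] = 0.267796
  V(3,3) = exp(-r*dt) * [p*0.000000 + (1-p)*0.000000] = 0.000000
  V(2,0) = exp(-r*dt) * [p*47.582650 + (1-p)*12.946501] = 28.558006
  V(2,1) = exp(-r*dt) * [p*12.946501 + (1-p)*0.267796] = 6.020297
  V(2,2) = exp(-r*dt) * [p*0.267796 + (1-p)*0.000000] = 0.121551
  V(1,0) = exp(-r*dt) * [p*28.558006 + (1-p)*6.020297] = 16.199036
  V(1,1) = exp(-r*dt) * [p*6.020297 + (1-p)*0.121551] = 2.797918
  V(0,0) = exp(-r*dt) * [p*16.199036 + (1-p)*2.797918] = 8.856902

Answer: Price = V(0,0) = 8.8569


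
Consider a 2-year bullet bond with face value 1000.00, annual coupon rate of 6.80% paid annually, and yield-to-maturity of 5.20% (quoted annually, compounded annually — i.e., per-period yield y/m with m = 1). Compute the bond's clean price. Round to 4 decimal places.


Answer: Price = 1029.6665

Derivation:
Coupon per period c = face * coupon_rate / m = 68.000000
Periods per year m = 1; per-period yield y/m = 0.052000
Number of cashflows N = 2
Cashflows (t years, CF_t, discount factor 1/(1+y/m)^(m*t), PV):
  t = 1.0000: CF_t = 68.000000, DF = 0.950570, PV = 64.638783
  t = 2.0000: CF_t = 1068.000000, DF = 0.903584, PV = 965.027686
Price P = sum_t PV_t = 1029.666469


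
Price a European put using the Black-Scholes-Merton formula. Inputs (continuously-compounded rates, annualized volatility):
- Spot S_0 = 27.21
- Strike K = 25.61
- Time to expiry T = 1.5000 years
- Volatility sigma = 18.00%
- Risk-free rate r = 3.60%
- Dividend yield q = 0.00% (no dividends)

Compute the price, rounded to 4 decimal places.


d1 = (ln(S/K) + (r - q + 0.5*sigma^2) * T) / (sigma * sqrt(T)) = 0.63007069
d2 = d1 - sigma * sqrt(T) = 0.40961661
exp(-rT) = 0.94743211; exp(-qT) = 1.00000000
P = K * exp(-rT) * N(-d2) - S_0 * exp(-qT) * N(-d1)
N(-d1) = 0.26432417; N(-d2) = 0.34104360
P = 25.6100 * 0.94743211 * 0.34104360 - 27.2100 * 1.00000000 * 0.26432417 = 1.0827

Answer: Price = 1.0827


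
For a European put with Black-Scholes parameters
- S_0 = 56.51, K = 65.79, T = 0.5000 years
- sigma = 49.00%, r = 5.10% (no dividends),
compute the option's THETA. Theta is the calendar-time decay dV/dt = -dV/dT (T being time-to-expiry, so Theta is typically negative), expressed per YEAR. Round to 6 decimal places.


d1 = -0.1920018226; d2 = -0.5384841453
phi(d1) = 0.3916561928; exp(-qT) = 1.0000000000; exp(-rT) = 0.9748223790
Theta = -S*exp(-qT)*phi(d1)*sigma/(2*sqrt(T)) + r*K*exp(-rT)*N(-d2) - q*S*exp(-qT)*N(-d1)
N(-d1) = 0.5761296111; N(-d2) = 0.7048785760; sqrt(T) = 0.7071067812
Term 1 = -56.5100 * 1.0000000000 * 0.3916561928 * 0.4900 / (2 * 0.7071067812) = -7.6685170482
Term 2 = 0.0510 * 65.7900 * 0.9748223790 * 0.7048785760 = 2.3055251499
Term 3 = 0 (no dividend yield, q = 0)
Theta = -7.6685170482 + (2.3055251499) + (0.0000000000) = -5.362992

Answer: Theta = -5.362992


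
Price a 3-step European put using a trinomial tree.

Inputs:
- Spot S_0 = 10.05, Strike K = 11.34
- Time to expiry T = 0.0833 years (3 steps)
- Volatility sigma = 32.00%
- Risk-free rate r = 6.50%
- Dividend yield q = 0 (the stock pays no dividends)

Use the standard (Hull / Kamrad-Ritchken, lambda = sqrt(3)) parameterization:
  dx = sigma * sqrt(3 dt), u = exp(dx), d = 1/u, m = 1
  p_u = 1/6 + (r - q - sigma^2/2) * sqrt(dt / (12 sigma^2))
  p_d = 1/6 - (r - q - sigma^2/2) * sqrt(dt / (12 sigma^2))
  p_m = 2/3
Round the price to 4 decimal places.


dt = T/N = 0.027767; dx = sigma*sqrt(3*dt) = 0.092358
u = exp(dx) = 1.096757; d = 1/u = 0.911779
p_u = 0.168741, p_m = 0.666667, p_d = 0.164592
Discount per step: exp(-r*dt) = 0.998197
Stock lattice S(k, j) with j the centered position index:
  k=0: S(0,+0) = 10.0500
  k=1: S(1,-1) = 9.1634; S(1,+0) = 10.0500; S(1,+1) = 11.0224
  k=2: S(2,-2) = 8.3550; S(2,-1) = 9.1634; S(2,+0) = 10.0500; S(2,+1) = 11.0224; S(2,+2) = 12.0889
  k=3: S(3,-3) = 7.6179; S(3,-2) = 8.3550; S(3,-1) = 9.1634; S(3,+0) = 10.0500; S(3,+1) = 11.0224; S(3,+2) = 12.0889; S(3,+3) = 13.2586
Terminal payoffs V(N, j) = max(K - S_T, 0):
  V(3,-3) = 3.722106; V(3,-2) = 2.985022; V(3,-1) = 2.176620; V(3,+0) = 1.290000; V(3,+1) = 0.317593; V(3,+2) = 0.000000; V(3,+3) = 0.000000
Backward induction: V(k, j) = exp(-r*dt) * [p_u * V(k+1, j+1) + p_m * V(k+1, j) + p_d * V(k+1, j-1)]
  V(2,-2) = exp(-r*dt) * [p_u*2.176620 + p_m*2.985022 + p_d*3.722106] = 2.964574
  V(2,-1) = exp(-r*dt) * [p_u*1.290000 + p_m*2.176620 + p_d*2.985022] = 2.156173
  V(2,+0) = exp(-r*dt) * [p_u*0.317593 + p_m*1.290000 + p_d*2.176620] = 1.269552
  V(2,+1) = exp(-r*dt) * [p_u*0.000000 + p_m*0.317593 + p_d*1.290000] = 0.423288
  V(2,+2) = exp(-r*dt) * [p_u*0.000000 + p_m*0.000000 + p_d*0.317593] = 0.052179
  V(1,-1) = exp(-r*dt) * [p_u*1.269552 + p_m*2.156173 + p_d*2.964574] = 2.135762
  V(1,+0) = exp(-r*dt) * [p_u*0.423288 + p_m*1.269552 + p_d*2.156173] = 1.270389
  V(1,+1) = exp(-r*dt) * [p_u*0.052179 + p_m*0.423288 + p_d*1.269552] = 0.499054
  V(0,+0) = exp(-r*dt) * [p_u*0.499054 + p_m*1.270389 + p_d*2.135762] = 1.280354

Answer: Price = V(0,0) = 1.2804


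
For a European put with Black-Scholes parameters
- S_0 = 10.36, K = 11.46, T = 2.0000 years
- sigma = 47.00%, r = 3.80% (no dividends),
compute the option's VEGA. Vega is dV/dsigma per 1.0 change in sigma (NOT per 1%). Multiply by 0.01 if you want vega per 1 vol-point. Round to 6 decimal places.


d1 = 0.2948628139; d2 = -0.3698175604
phi(d1) = 0.3819710064; exp(-qT) = 1.0000000000; exp(-rT) = 0.9268162066
Vega = S * exp(-qT) * phi(d1) * sqrt(T) = 10.3600 * 1.0000000000 * 0.3819710064 * 1.4142135624 = 5.596354

Answer: Vega = 5.596354


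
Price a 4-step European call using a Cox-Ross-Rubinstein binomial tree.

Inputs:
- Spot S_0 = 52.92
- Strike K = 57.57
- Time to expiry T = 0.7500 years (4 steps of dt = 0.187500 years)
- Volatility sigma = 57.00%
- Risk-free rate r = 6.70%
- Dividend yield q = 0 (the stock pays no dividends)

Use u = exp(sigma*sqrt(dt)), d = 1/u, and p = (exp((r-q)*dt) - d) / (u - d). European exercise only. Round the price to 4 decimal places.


dt = T/N = 0.187500
u = exp(sigma*sqrt(dt)) = 1.279945; d = 1/u = 0.781283
p = (exp((r-q)*dt) - d) / (u - d) = 0.463958
Discount per step: exp(-r*dt) = 0.987516
Stock lattice S(k, i) with i counting down-moves:
  k=0: S(0,0) = 52.9200
  k=1: S(1,0) = 67.7347; S(1,1) = 41.3455
  k=2: S(2,0) = 86.6967; S(2,1) = 52.9200; S(2,2) = 32.3026
  k=3: S(3,0) = 110.9670; S(3,1) = 67.7347; S(3,2) = 41.3455; S(3,3) = 25.2375
  k=4: S(4,0) = 142.0317; S(4,1) = 86.6967; S(4,2) = 52.9200; S(4,3) = 32.3026; S(4,4) = 19.7176
Terminal payoffs V(N, i) = max(S_T - K, 0):
  V(4,0) = 84.461704; V(4,1) = 29.126700; V(4,2) = 0.000000; V(4,3) = 0.000000; V(4,4) = 0.000000
Backward induction: V(k, i) = exp(-r*dt) * [p * V(k+1, i) + (1-p) * V(k+1, i+1)].
  V(3,0) = exp(-r*dt) * [p*84.461704 + (1-p)*29.126700] = 54.115721
  V(3,1) = exp(-r*dt) * [p*29.126700 + (1-p)*0.000000] = 13.344874
  V(3,2) = exp(-r*dt) * [p*0.000000 + (1-p)*0.000000] = 0.000000
  V(3,3) = exp(-r*dt) * [p*0.000000 + (1-p)*0.000000] = 0.000000
  V(2,0) = exp(-r*dt) * [p*54.115721 + (1-p)*13.344874] = 31.858108
  V(2,1) = exp(-r*dt) * [p*13.344874 + (1-p)*0.000000] = 6.114172
  V(2,2) = exp(-r*dt) * [p*0.000000 + (1-p)*0.000000] = 0.000000
  V(1,0) = exp(-r*dt) * [p*31.858108 + (1-p)*6.114172] = 17.832849
  V(1,1) = exp(-r*dt) * [p*6.114172 + (1-p)*0.000000] = 2.801308
  V(0,0) = exp(-r*dt) * [p*17.832849 + (1-p)*2.801308] = 9.653283

Answer: Price = V(0,0) = 9.6533


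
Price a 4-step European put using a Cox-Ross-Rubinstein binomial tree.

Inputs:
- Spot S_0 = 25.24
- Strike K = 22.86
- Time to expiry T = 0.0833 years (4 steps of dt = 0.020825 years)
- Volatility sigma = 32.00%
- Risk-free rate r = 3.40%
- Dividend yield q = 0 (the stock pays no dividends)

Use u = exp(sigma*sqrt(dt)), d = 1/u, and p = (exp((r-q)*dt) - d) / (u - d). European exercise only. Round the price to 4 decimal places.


dt = T/N = 0.020825
u = exp(sigma*sqrt(dt)) = 1.047262; d = 1/u = 0.954871
p = (exp((r-q)*dt) - d) / (u - d) = 0.496124
Discount per step: exp(-r*dt) = 0.999292
Stock lattice S(k, i) with i counting down-moves:
  k=0: S(0,0) = 25.2400
  k=1: S(1,0) = 26.4329; S(1,1) = 24.1009
  k=2: S(2,0) = 27.6821; S(2,1) = 25.2400; S(2,2) = 23.0133
  k=3: S(3,0) = 28.9904; S(3,1) = 26.4329; S(3,2) = 24.1009; S(3,3) = 21.9747
  k=4: S(4,0) = 30.3606; S(4,1) = 27.6821; S(4,2) = 25.2400; S(4,3) = 23.0133; S(4,4) = 20.9830
Terminal payoffs V(N, i) = max(K - S_T, 0):
  V(4,0) = 0.000000; V(4,1) = 0.000000; V(4,2) = 0.000000; V(4,3) = 0.000000; V(4,4) = 1.876951
Backward induction: V(k, i) = exp(-r*dt) * [p * V(k+1, i) + (1-p) * V(k+1, i+1)].
  V(3,0) = exp(-r*dt) * [p*0.000000 + (1-p)*0.000000] = 0.000000
  V(3,1) = exp(-r*dt) * [p*0.000000 + (1-p)*0.000000] = 0.000000
  V(3,2) = exp(-r*dt) * [p*0.000000 + (1-p)*0.000000] = 0.000000
  V(3,3) = exp(-r*dt) * [p*0.000000 + (1-p)*1.876951] = 0.945082
  V(2,0) = exp(-r*dt) * [p*0.000000 + (1-p)*0.000000] = 0.000000
  V(2,1) = exp(-r*dt) * [p*0.000000 + (1-p)*0.000000] = 0.000000
  V(2,2) = exp(-r*dt) * [p*0.000000 + (1-p)*0.945082] = 0.475867
  V(1,0) = exp(-r*dt) * [p*0.000000 + (1-p)*0.000000] = 0.000000
  V(1,1) = exp(-r*dt) * [p*0.000000 + (1-p)*0.475867] = 0.239608
  V(0,0) = exp(-r*dt) * [p*0.000000 + (1-p)*0.239608] = 0.120648

Answer: Price = V(0,0) = 0.1206


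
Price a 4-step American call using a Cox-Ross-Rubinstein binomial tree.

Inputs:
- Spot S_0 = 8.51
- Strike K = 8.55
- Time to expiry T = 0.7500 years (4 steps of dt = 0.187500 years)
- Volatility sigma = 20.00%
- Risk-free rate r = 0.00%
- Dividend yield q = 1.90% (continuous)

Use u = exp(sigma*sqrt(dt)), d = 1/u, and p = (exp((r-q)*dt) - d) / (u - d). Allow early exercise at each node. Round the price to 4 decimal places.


Answer: Price = V(0,0) = 0.4949

Derivation:
dt = T/N = 0.187500
u = exp(sigma*sqrt(dt)) = 1.090463; d = 1/u = 0.917042
p = (exp((r-q)*dt) - d) / (u - d) = 0.457857
Discount per step: exp(-r*dt) = 1.000000
Stock lattice S(k, i) with i counting down-moves:
  k=0: S(0,0) = 8.5100
  k=1: S(1,0) = 9.2798; S(1,1) = 7.8040
  k=2: S(2,0) = 10.1193; S(2,1) = 8.5100; S(2,2) = 7.1566
  k=3: S(3,0) = 11.0348; S(3,1) = 9.2798; S(3,2) = 7.8040; S(3,3) = 6.5629
  k=4: S(4,0) = 12.0330; S(4,1) = 10.1193; S(4,2) = 8.5100; S(4,3) = 7.1566; S(4,4) = 6.0185
Terminal payoffs V(N, i) = max(S_T - K, 0):
  V(4,0) = 3.482991; V(4,1) = 1.569326; V(4,2) = 0.000000; V(4,3) = 0.000000; V(4,4) = 0.000000
Backward induction: V(k, i) = exp(-r*dt) * [p * V(k+1, i) + (1-p) * V(k+1, i+1)]; then take max(V_cont, immediate exercise) for American.
  V(3,0) = exp(-r*dt) * [p*3.482991 + (1-p)*1.569326] = 2.445511; exercise = 2.484752; V(3,0) = max -> 2.484752
  V(3,1) = exp(-r*dt) * [p*1.569326 + (1-p)*0.000000] = 0.718527; exercise = 0.729842; V(3,1) = max -> 0.729842
  V(3,2) = exp(-r*dt) * [p*0.000000 + (1-p)*0.000000] = 0.000000; exercise = 0.000000; V(3,2) = max -> 0.000000
  V(3,3) = exp(-r*dt) * [p*0.000000 + (1-p)*0.000000] = 0.000000; exercise = 0.000000; V(3,3) = max -> 0.000000
  V(2,0) = exp(-r*dt) * [p*2.484752 + (1-p)*0.729842] = 1.533340; exercise = 1.569326; V(2,0) = max -> 1.569326
  V(2,1) = exp(-r*dt) * [p*0.729842 + (1-p)*0.000000] = 0.334163; exercise = 0.000000; V(2,1) = max -> 0.334163
  V(2,2) = exp(-r*dt) * [p*0.000000 + (1-p)*0.000000] = 0.000000; exercise = 0.000000; V(2,2) = max -> 0.000000
  V(1,0) = exp(-r*dt) * [p*1.569326 + (1-p)*0.334163] = 0.899691; exercise = 0.729842; V(1,0) = max -> 0.899691
  V(1,1) = exp(-r*dt) * [p*0.334163 + (1-p)*0.000000] = 0.152999; exercise = 0.000000; V(1,1) = max -> 0.152999
  V(0,0) = exp(-r*dt) * [p*0.899691 + (1-p)*0.152999] = 0.494877; exercise = 0.000000; V(0,0) = max -> 0.494877


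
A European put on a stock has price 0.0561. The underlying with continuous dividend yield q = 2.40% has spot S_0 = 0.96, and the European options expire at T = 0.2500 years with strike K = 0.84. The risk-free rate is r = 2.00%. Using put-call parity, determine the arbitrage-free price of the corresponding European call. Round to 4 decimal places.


Answer: Call price = 0.1745

Derivation:
Put-call parity: C - P = S_0 * exp(-qT) - K * exp(-rT).
S_0 * exp(-qT) = 0.9600 * 0.99401796 = 0.95425725
K * exp(-rT) = 0.8400 * 0.99501248 = 0.83581048
C = P + S*exp(-qT) - K*exp(-rT)
C = 0.0561 + 0.95425725 - 0.83581048 = 0.1745


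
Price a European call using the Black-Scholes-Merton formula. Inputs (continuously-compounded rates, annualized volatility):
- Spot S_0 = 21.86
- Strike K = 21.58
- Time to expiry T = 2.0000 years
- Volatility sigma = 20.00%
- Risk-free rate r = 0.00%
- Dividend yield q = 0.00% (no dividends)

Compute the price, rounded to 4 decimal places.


d1 = (ln(S/K) + (r - q + 0.5*sigma^2) * T) / (sigma * sqrt(T)) = 0.18699977
d2 = d1 - sigma * sqrt(T) = -0.09584294
exp(-rT) = 1.00000000; exp(-qT) = 1.00000000
C = S_0 * exp(-qT) * N(d1) - K * exp(-rT) * N(d2)
N(d1) = 0.57416959; N(d2) = 0.46182266
C = 21.8600 * 1.00000000 * 0.57416959 - 21.5800 * 1.00000000 * 0.46182266 = 2.5852

Answer: Price = 2.5852


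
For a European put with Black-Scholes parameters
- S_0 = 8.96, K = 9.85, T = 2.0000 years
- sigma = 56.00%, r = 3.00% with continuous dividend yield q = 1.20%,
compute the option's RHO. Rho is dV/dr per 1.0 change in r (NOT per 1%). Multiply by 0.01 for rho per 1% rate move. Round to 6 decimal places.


d1 = 0.3218583037; d2 = -0.4701012913
phi(d1) = 0.3788045459; exp(-qT) = 0.9762857098; exp(-rT) = 0.9417645336
N(-d2) = 0.6808586742
Rho = -K*T*exp(-rT)*N(-d2) = -9.8500 * 2.0000 * 0.9417645336 * 0.6808586742 = -12.631808

Answer: Rho = -12.631808


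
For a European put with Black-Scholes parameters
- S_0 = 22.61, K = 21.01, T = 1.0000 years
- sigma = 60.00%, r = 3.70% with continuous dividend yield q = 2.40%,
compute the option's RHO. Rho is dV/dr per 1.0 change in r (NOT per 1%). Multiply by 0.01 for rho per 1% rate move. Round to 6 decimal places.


d1 = 0.4439896191; d2 = -0.1560103809
phi(d1) = 0.3614968598; exp(-qT) = 0.9762857098; exp(-rT) = 0.9636761353
N(-d2) = 0.5619875807
Rho = -K*T*exp(-rT)*N(-d2) = -21.0100 * 1.0000 * 0.9636761353 * 0.5619875807 = -11.378470

Answer: Rho = -11.378470


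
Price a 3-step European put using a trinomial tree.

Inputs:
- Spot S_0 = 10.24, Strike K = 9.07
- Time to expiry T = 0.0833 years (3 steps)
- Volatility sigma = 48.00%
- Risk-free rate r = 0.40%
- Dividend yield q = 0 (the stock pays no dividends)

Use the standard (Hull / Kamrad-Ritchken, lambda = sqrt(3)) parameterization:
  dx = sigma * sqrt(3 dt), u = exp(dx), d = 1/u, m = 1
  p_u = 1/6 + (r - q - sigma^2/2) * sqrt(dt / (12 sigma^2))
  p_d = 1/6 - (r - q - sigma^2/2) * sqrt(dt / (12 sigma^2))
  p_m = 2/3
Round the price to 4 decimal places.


dt = T/N = 0.027767; dx = sigma*sqrt(3*dt) = 0.138536
u = exp(dx) = 1.148591; d = 1/u = 0.870632
p_u = 0.155523, p_m = 0.666667, p_d = 0.177811
Discount per step: exp(-r*dt) = 0.999889
Stock lattice S(k, j) with j the centered position index:
  k=0: S(0,+0) = 10.2400
  k=1: S(1,-1) = 8.9153; S(1,+0) = 10.2400; S(1,+1) = 11.7616
  k=2: S(2,-2) = 7.7619; S(2,-1) = 8.9153; S(2,+0) = 10.2400; S(2,+1) = 11.7616; S(2,+2) = 13.5092
  k=3: S(3,-3) = 6.7578; S(3,-2) = 7.7619; S(3,-1) = 8.9153; S(3,+0) = 10.2400; S(3,+1) = 11.7616; S(3,+2) = 13.5092; S(3,+3) = 15.5166
Terminal payoffs V(N, j) = max(K - S_T, 0):
  V(3,-3) = 2.312233; V(3,-2) = 1.308086; V(3,-1) = 0.154732; V(3,+0) = 0.000000; V(3,+1) = 0.000000; V(3,+2) = 0.000000; V(3,+3) = 0.000000
Backward induction: V(k, j) = exp(-r*dt) * [p_u * V(k+1, j+1) + p_m * V(k+1, j) + p_d * V(k+1, j-1)]
  V(2,-2) = exp(-r*dt) * [p_u*0.154732 + p_m*1.308086 + p_d*2.312233] = 1.307116
  V(2,-1) = exp(-r*dt) * [p_u*0.000000 + p_m*0.154732 + p_d*1.308086] = 0.335709
  V(2,+0) = exp(-r*dt) * [p_u*0.000000 + p_m*0.000000 + p_d*0.154732] = 0.027510
  V(2,+1) = exp(-r*dt) * [p_u*0.000000 + p_m*0.000000 + p_d*0.000000] = 0.000000
  V(2,+2) = exp(-r*dt) * [p_u*0.000000 + p_m*0.000000 + p_d*0.000000] = 0.000000
  V(1,-1) = exp(-r*dt) * [p_u*0.027510 + p_m*0.335709 + p_d*1.307116] = 0.460452
  V(1,+0) = exp(-r*dt) * [p_u*0.000000 + p_m*0.027510 + p_d*0.335709] = 0.078024
  V(1,+1) = exp(-r*dt) * [p_u*0.000000 + p_m*0.000000 + p_d*0.027510] = 0.004891
  V(0,+0) = exp(-r*dt) * [p_u*0.004891 + p_m*0.078024 + p_d*0.460452] = 0.134635

Answer: Price = V(0,0) = 0.1346


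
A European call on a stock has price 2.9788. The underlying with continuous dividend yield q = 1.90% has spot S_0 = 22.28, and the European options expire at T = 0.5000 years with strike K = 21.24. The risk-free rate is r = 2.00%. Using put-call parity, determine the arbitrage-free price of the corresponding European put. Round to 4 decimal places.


Answer: Put price = 1.9381

Derivation:
Put-call parity: C - P = S_0 * exp(-qT) - K * exp(-rT).
S_0 * exp(-qT) = 22.2800 * 0.99054498 = 22.06934221
K * exp(-rT) = 21.2400 * 0.99004983 = 21.02865847
P = C - S*exp(-qT) + K*exp(-rT)
P = 2.9788 - 22.06934221 + 21.02865847 = 1.9381


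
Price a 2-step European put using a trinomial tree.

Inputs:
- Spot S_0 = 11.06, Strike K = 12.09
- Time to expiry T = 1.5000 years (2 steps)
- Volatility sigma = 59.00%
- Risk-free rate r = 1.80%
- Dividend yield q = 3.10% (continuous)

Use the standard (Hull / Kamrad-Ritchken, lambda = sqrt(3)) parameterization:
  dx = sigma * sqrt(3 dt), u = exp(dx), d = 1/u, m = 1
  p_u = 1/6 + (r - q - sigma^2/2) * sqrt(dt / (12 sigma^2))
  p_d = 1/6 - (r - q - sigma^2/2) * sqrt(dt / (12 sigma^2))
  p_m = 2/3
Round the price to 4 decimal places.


dt = T/N = 0.750000; dx = sigma*sqrt(3*dt) = 0.885000
u = exp(dx) = 2.422984; d = 1/u = 0.412714
p_u = 0.087408, p_m = 0.666667, p_d = 0.245925
Discount per step: exp(-r*dt) = 0.986591
Stock lattice S(k, j) with j the centered position index:
  k=0: S(0,+0) = 11.0600
  k=1: S(1,-1) = 4.5646; S(1,+0) = 11.0600; S(1,+1) = 26.7982
  k=2: S(2,-2) = 1.8839; S(2,-1) = 4.5646; S(2,+0) = 11.0600; S(2,+1) = 26.7982; S(2,+2) = 64.9316
Terminal payoffs V(N, j) = max(K - S_T, 0):
  V(2,-2) = 10.206117; V(2,-1) = 7.525381; V(2,+0) = 1.030000; V(2,+1) = 0.000000; V(2,+2) = 0.000000
Backward induction: V(k, j) = exp(-r*dt) * [p_u * V(k+1, j+1) + p_m * V(k+1, j) + p_d * V(k+1, j-1)]
  V(1,-1) = exp(-r*dt) * [p_u*1.030000 + p_m*7.525381 + p_d*10.206117] = 7.514755
  V(1,+0) = exp(-r*dt) * [p_u*0.000000 + p_m*1.030000 + p_d*7.525381] = 2.503323
  V(1,+1) = exp(-r*dt) * [p_u*0.000000 + p_m*0.000000 + p_d*1.030000] = 0.249906
  V(0,+0) = exp(-r*dt) * [p_u*0.249906 + p_m*2.503323 + p_d*7.514755] = 3.491340

Answer: Price = V(0,0) = 3.4913


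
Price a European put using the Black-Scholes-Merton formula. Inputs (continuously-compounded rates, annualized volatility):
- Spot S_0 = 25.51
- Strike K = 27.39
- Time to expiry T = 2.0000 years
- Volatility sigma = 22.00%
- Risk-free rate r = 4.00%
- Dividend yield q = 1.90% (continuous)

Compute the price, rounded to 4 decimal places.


d1 = (ln(S/K) + (r - q + 0.5*sigma^2) * T) / (sigma * sqrt(T)) = 0.06200860
d2 = d1 - sigma * sqrt(T) = -0.24911838
exp(-rT) = 0.92311635; exp(-qT) = 0.96271294
P = K * exp(-rT) * N(-d2) - S_0 * exp(-qT) * N(-d1)
N(-d1) = 0.47527799; N(-d2) = 0.59836540
P = 27.3900 * 0.92311635 * 0.59836540 - 25.5100 * 0.96271294 * 0.47527799 = 3.4569

Answer: Price = 3.4569


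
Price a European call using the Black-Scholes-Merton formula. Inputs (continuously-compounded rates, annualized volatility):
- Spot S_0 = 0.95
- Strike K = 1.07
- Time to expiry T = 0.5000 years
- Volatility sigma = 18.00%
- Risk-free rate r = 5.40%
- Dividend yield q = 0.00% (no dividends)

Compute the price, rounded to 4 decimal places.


d1 = (ln(S/K) + (r - q + 0.5*sigma^2) * T) / (sigma * sqrt(T)) = -0.65880308
d2 = d1 - sigma * sqrt(T) = -0.78608230
exp(-rT) = 0.97336124; exp(-qT) = 1.00000000
C = S_0 * exp(-qT) * N(d1) - K * exp(-rT) * N(d2)
N(d1) = 0.25501111; N(d2) = 0.21590964
C = 0.9500 * 1.00000000 * 0.25501111 - 1.0700 * 0.97336124 * 0.21590964 = 0.0174

Answer: Price = 0.0174


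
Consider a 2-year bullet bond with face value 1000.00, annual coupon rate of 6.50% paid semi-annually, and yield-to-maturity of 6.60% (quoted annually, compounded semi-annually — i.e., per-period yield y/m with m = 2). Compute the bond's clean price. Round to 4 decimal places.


Answer: Price = 998.1547

Derivation:
Coupon per period c = face * coupon_rate / m = 32.500000
Periods per year m = 2; per-period yield y/m = 0.033000
Number of cashflows N = 4
Cashflows (t years, CF_t, discount factor 1/(1+y/m)^(m*t), PV):
  t = 0.5000: CF_t = 32.500000, DF = 0.968054, PV = 31.461762
  t = 1.0000: CF_t = 32.500000, DF = 0.937129, PV = 30.456691
  t = 1.5000: CF_t = 32.500000, DF = 0.907192, PV = 29.483728
  t = 2.0000: CF_t = 1032.500000, DF = 0.878211, PV = 906.752526
Price P = sum_t PV_t = 998.154707


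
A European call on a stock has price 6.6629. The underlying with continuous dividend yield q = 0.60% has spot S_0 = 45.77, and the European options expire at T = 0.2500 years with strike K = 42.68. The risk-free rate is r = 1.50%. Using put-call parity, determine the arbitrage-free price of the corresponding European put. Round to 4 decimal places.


Answer: Put price = 3.4818

Derivation:
Put-call parity: C - P = S_0 * exp(-qT) - K * exp(-rT).
S_0 * exp(-qT) = 45.7700 * 0.99850112 = 45.70139647
K * exp(-rT) = 42.6800 * 0.99625702 = 42.52024972
P = C - S*exp(-qT) + K*exp(-rT)
P = 6.6629 - 45.70139647 + 42.52024972 = 3.4818


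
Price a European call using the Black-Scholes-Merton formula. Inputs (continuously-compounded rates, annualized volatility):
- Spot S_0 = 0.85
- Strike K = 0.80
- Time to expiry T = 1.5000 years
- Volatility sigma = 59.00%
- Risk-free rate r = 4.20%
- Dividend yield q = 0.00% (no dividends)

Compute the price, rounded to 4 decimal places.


d1 = (ln(S/K) + (r - q + 0.5*sigma^2) * T) / (sigma * sqrt(T)) = 0.53238293
d2 = d1 - sigma * sqrt(T) = -0.19021655
exp(-rT) = 0.93894347; exp(-qT) = 1.00000000
C = S_0 * exp(-qT) * N(d1) - K * exp(-rT) * N(d2)
N(d1) = 0.70276960; N(d2) = 0.42456972
C = 0.8500 * 1.00000000 * 0.70276960 - 0.8000 * 0.93894347 * 0.42456972 = 0.2784

Answer: Price = 0.2784


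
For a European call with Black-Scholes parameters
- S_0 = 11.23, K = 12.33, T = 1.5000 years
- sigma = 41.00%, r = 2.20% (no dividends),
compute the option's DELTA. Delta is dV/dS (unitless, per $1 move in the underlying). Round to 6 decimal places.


d1 = 0.1306961130; d2 = -0.3714492843
phi(d1) = 0.3955495282; exp(-qT) = 1.0000000000; exp(-rT) = 0.9675385596
N(d1) = 0.5519921463
Delta = exp(-qT) * N(d1) = 1.0000000000 * 0.5519921463 = 0.551992

Answer: Delta = 0.551992


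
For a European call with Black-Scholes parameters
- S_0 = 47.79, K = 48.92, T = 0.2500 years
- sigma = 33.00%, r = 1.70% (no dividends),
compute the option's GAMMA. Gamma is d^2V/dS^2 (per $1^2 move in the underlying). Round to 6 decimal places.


d1 = -0.0333781711; d2 = -0.1983781711
phi(d1) = 0.3987201110; exp(-qT) = 1.0000000000; exp(-rT) = 0.9957590185
Gamma = exp(-qT) * phi(d1) / (S * sigma * sqrt(T)) = 1.0000000000 * 0.3987201110 / (47.7900 * 0.3300 * 0.5000000000) = 0.050565

Answer: Gamma = 0.050565


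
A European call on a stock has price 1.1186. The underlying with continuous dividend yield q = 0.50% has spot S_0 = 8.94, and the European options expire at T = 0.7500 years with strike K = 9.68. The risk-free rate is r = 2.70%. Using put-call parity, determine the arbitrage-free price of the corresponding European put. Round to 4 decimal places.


Answer: Put price = 1.6980

Derivation:
Put-call parity: C - P = S_0 * exp(-qT) - K * exp(-rT).
S_0 * exp(-qT) = 8.9400 * 0.99625702 = 8.90653778
K * exp(-rT) = 9.6800 * 0.97995365 = 9.48595137
P = C - S*exp(-qT) + K*exp(-rT)
P = 1.1186 - 8.90653778 + 9.48595137 = 1.6980


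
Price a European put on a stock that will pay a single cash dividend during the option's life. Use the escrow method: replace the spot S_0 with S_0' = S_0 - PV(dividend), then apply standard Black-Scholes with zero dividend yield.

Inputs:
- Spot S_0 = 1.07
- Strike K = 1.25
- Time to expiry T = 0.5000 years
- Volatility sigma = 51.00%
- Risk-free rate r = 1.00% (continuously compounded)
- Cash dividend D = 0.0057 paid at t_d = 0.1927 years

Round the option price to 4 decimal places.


PV(D) = D * exp(-r * t_d) = 0.0057 * 0.99807486 = 0.00568903
S_0' = S_0 - PV(D) = 1.0700 - 0.00568903 = 1.06431097
d1 = (ln(S_0'/K) + (r + sigma^2/2)*T) / (sigma*sqrt(T)) = -0.25176034
d2 = d1 - sigma*sqrt(T) = -0.61238479
exp(-rT) = 0.99501248
N(-d1) = 0.59938684; N(-d2) = 0.72985840
P = K * exp(-rT) * N(-d2) - S_0' * N(-d1) = 1.2500 * 0.99501248 * 0.72985840 - 1.06431097 * 0.59938684 = 0.2698

Answer: Price = 0.2698


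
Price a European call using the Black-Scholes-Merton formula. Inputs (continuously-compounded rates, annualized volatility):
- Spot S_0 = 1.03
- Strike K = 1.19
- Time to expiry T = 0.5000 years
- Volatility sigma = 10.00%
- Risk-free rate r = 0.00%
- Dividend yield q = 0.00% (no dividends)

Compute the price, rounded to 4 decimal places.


d1 = (ln(S/K) + (r - q + 0.5*sigma^2) * T) / (sigma * sqrt(T)) = -2.00669133
d2 = d1 - sigma * sqrt(T) = -2.07740201
exp(-rT) = 1.00000000; exp(-qT) = 1.00000000
C = S_0 * exp(-qT) * N(d1) - K * exp(-rT) * N(d2)
N(d1) = 0.02239127; N(d2) = 0.01888224
C = 1.0300 * 1.00000000 * 0.02239127 - 1.1900 * 1.00000000 * 0.01888224 = 0.0006

Answer: Price = 0.0006


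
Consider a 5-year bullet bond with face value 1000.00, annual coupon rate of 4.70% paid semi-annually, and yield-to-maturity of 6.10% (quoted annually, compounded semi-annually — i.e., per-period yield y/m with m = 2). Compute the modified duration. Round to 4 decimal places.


Coupon per period c = face * coupon_rate / m = 23.500000
Periods per year m = 2; per-period yield y/m = 0.030500
Number of cashflows N = 10
Cashflows (t years, CF_t, discount factor 1/(1+y/m)^(m*t), PV):
  t = 0.5000: CF_t = 23.500000, DF = 0.970403, PV = 22.804464
  t = 1.0000: CF_t = 23.500000, DF = 0.941681, PV = 22.129514
  t = 1.5000: CF_t = 23.500000, DF = 0.913810, PV = 21.474540
  t = 2.0000: CF_t = 23.500000, DF = 0.886764, PV = 20.838952
  t = 2.5000: CF_t = 23.500000, DF = 0.860518, PV = 20.222176
  t = 3.0000: CF_t = 23.500000, DF = 0.835049, PV = 19.623654
  t = 3.5000: CF_t = 23.500000, DF = 0.810334, PV = 19.042847
  t = 4.0000: CF_t = 23.500000, DF = 0.786350, PV = 18.479231
  t = 4.5000: CF_t = 23.500000, DF = 0.763076, PV = 17.932296
  t = 5.0000: CF_t = 1023.500000, DF = 0.740491, PV = 757.892982
Price P = sum_t PV_t = 940.440657
First compute Macaulay numerator sum_t t * PV_t:
  t * PV_t at t = 0.5000: 11.402232
  t * PV_t at t = 1.0000: 22.129514
  t * PV_t at t = 1.5000: 32.211810
  t * PV_t at t = 2.0000: 41.677904
  t * PV_t at t = 2.5000: 50.555440
  t * PV_t at t = 3.0000: 58.870963
  t * PV_t at t = 3.5000: 66.649966
  t * PV_t at t = 4.0000: 73.916924
  t * PV_t at t = 4.5000: 80.695332
  t * PV_t at t = 5.0000: 3789.464912
Macaulay duration D = 4227.574997 / 940.440657 = 4.495313
Modified duration = D / (1 + y/m) = 4.495313 / (1 + 0.030500) = 4.362264

Answer: Modified duration = 4.3623


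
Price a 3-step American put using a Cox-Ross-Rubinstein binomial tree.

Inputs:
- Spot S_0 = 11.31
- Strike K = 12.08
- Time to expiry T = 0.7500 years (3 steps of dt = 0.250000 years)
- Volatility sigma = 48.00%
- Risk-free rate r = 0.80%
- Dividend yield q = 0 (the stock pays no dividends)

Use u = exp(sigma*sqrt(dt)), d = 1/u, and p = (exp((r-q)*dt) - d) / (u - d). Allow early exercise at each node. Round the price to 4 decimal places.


dt = T/N = 0.250000
u = exp(sigma*sqrt(dt)) = 1.271249; d = 1/u = 0.786628
p = (exp((r-q)*dt) - d) / (u - d) = 0.444417
Discount per step: exp(-r*dt) = 0.998002
Stock lattice S(k, i) with i counting down-moves:
  k=0: S(0,0) = 11.3100
  k=1: S(1,0) = 14.3778; S(1,1) = 8.8968
  k=2: S(2,0) = 18.2778; S(2,1) = 11.3100; S(2,2) = 6.9984
  k=3: S(3,0) = 23.2356; S(3,1) = 14.3778; S(3,2) = 8.8968; S(3,3) = 5.5052
Terminal payoffs V(N, i) = max(K - S_T, 0):
  V(3,0) = 0.000000; V(3,1) = 0.000000; V(3,2) = 3.183239; V(3,3) = 6.574832
Backward induction: V(k, i) = exp(-r*dt) * [p * V(k+1, i) + (1-p) * V(k+1, i+1)]; then take max(V_cont, immediate exercise) for American.
  V(2,0) = exp(-r*dt) * [p*0.000000 + (1-p)*0.000000] = 0.000000; exercise = 0.000000; V(2,0) = max -> 0.000000
  V(2,1) = exp(-r*dt) * [p*0.000000 + (1-p)*3.183239] = 1.765019; exercise = 0.770000; V(2,1) = max -> 1.765019
  V(2,2) = exp(-r*dt) * [p*3.183239 + (1-p)*6.574832] = 5.057424; exercise = 5.081560; V(2,2) = max -> 5.081560
  V(1,0) = exp(-r*dt) * [p*0.000000 + (1-p)*1.765019] = 0.978654; exercise = 0.000000; V(1,0) = max -> 0.978654
  V(1,1) = exp(-r*dt) * [p*1.765019 + (1-p)*5.081560] = 3.600423; exercise = 3.183239; V(1,1) = max -> 3.600423
  V(0,0) = exp(-r*dt) * [p*0.978654 + (1-p)*3.600423] = 2.430398; exercise = 0.770000; V(0,0) = max -> 2.430398

Answer: Price = V(0,0) = 2.4304


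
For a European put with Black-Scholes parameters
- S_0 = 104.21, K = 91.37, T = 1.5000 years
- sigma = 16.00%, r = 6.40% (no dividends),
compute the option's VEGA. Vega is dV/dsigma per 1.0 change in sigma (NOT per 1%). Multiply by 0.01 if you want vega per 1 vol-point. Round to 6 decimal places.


d1 = 1.2588892121; d2 = 1.0629300327
phi(d1) = 0.1806236747; exp(-qT) = 1.0000000000; exp(-rT) = 0.9084640161
Vega = S * exp(-qT) * phi(d1) * sqrt(T) = 104.2100 * 1.0000000000 * 0.1806236747 * 1.2247448714 = 23.053119

Answer: Vega = 23.053119


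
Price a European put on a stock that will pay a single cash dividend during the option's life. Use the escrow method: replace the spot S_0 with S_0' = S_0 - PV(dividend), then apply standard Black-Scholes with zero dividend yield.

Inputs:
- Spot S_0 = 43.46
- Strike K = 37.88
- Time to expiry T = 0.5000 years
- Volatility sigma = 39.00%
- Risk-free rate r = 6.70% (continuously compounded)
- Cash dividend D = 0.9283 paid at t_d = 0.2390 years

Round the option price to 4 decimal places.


Answer: Price = 2.0034

Derivation:
PV(D) = D * exp(-r * t_d) = 0.9283 * 0.98411453 = 0.91355351
S_0' = S_0 - PV(D) = 43.4600 - 0.91355351 = 42.54644649
d1 = (ln(S_0'/K) + (r + sigma^2/2)*T) / (sigma*sqrt(T)) = 0.68062860
d2 = d1 - sigma*sqrt(T) = 0.40485696
exp(-rT) = 0.96705491
N(-d1) = 0.24805326; N(-d2) = 0.34279133
P = K * exp(-rT) * N(-d2) - S_0' * N(-d1) = 37.8800 * 0.96705491 * 0.34279133 - 42.54644649 * 0.24805326 = 2.0034


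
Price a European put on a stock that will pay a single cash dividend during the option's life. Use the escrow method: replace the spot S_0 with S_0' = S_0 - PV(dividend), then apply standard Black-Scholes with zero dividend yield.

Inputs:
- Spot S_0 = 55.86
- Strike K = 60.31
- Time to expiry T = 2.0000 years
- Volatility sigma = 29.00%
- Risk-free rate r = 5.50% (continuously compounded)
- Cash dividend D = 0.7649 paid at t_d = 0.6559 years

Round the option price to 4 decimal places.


Answer: Price = 8.3303

Derivation:
PV(D) = D * exp(-r * t_d) = 0.7649 * 0.96456843 = 0.73779839
S_0' = S_0 - PV(D) = 55.8600 - 0.73779839 = 55.12220161
d1 = (ln(S_0'/K) + (r + sigma^2/2)*T) / (sigma*sqrt(T)) = 0.25396018
d2 = d1 - sigma*sqrt(T) = -0.15616175
exp(-rT) = 0.89583414
N(-d1) = 0.39976316; N(-d2) = 0.56204724
P = K * exp(-rT) * N(-d2) - S_0' * N(-d1) = 60.3100 * 0.89583414 * 0.56204724 - 55.12220161 * 0.39976316 = 8.3303


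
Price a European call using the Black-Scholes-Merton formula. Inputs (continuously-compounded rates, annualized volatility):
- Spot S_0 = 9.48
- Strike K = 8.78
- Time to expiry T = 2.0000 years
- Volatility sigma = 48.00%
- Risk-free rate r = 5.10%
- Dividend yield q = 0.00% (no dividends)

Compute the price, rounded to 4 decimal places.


d1 = (ln(S/K) + (r - q + 0.5*sigma^2) * T) / (sigma * sqrt(T)) = 0.60267287
d2 = d1 - sigma * sqrt(T) = -0.07614964
exp(-rT) = 0.90302955; exp(-qT) = 1.00000000
C = S_0 * exp(-qT) * N(d1) - K * exp(-rT) * N(d2)
N(d1) = 0.72663683; N(d2) = 0.46965002
C = 9.4800 * 1.00000000 * 0.72663683 - 8.7800 * 0.90302955 * 0.46965002 = 3.1649

Answer: Price = 3.1649


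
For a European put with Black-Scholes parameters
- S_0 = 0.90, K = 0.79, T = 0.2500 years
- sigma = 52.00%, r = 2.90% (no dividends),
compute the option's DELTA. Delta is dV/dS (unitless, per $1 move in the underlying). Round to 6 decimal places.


Answer: Delta = -0.254859

Derivation:
d1 = 0.6592762226; d2 = 0.3992762226
phi(d1) = 0.3210170307; exp(-qT) = 1.0000000000; exp(-rT) = 0.9927762179
N(-d1) = 0.2548592041
Delta = -exp(-qT) * N(-d1) = -1.0000000000 * 0.2548592041 = -0.254859


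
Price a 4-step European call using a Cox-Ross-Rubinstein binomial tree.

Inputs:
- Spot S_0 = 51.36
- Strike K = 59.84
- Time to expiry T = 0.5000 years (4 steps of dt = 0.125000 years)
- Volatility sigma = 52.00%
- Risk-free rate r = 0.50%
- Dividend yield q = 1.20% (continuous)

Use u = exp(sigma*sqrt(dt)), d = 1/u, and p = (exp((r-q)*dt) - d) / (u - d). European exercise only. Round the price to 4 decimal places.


dt = T/N = 0.125000
u = exp(sigma*sqrt(dt)) = 1.201833; d = 1/u = 0.832062
p = (exp((r-q)*dt) - d) / (u - d) = 0.451802
Discount per step: exp(-r*dt) = 0.999375
Stock lattice S(k, i) with i counting down-moves:
  k=0: S(0,0) = 51.3600
  k=1: S(1,0) = 61.7261; S(1,1) = 42.7347
  k=2: S(2,0) = 74.1845; S(2,1) = 51.3600; S(2,2) = 35.5580
  k=3: S(3,0) = 89.1574; S(3,1) = 61.7261; S(3,2) = 42.7347; S(3,3) = 29.5864
  k=4: S(4,0) = 107.1522; S(4,1) = 74.1845; S(4,2) = 51.3600; S(4,3) = 35.5580; S(4,4) = 24.6178
Terminal payoffs V(N, i) = max(S_T - K, 0):
  V(4,0) = 47.312249; V(4,1) = 14.344496; V(4,2) = 0.000000; V(4,3) = 0.000000; V(4,4) = 0.000000
Backward induction: V(k, i) = exp(-r*dt) * [p * V(k+1, i) + (1-p) * V(k+1, i+1)].
  V(3,0) = exp(-r*dt) * [p*47.312249 + (1-p)*14.344496] = 29.221117
  V(3,1) = exp(-r*dt) * [p*14.344496 + (1-p)*0.000000] = 6.476820
  V(3,2) = exp(-r*dt) * [p*0.000000 + (1-p)*0.000000] = 0.000000
  V(3,3) = exp(-r*dt) * [p*0.000000 + (1-p)*0.000000] = 0.000000
  V(2,0) = exp(-r*dt) * [p*29.221117 + (1-p)*6.476820] = 16.742267
  V(2,1) = exp(-r*dt) * [p*6.476820 + (1-p)*0.000000] = 2.924410
  V(2,2) = exp(-r*dt) * [p*0.000000 + (1-p)*0.000000] = 0.000000
  V(1,0) = exp(-r*dt) * [p*16.742267 + (1-p)*2.924410] = 9.161615
  V(1,1) = exp(-r*dt) * [p*2.924410 + (1-p)*0.000000] = 1.320428
  V(0,0) = exp(-r*dt) * [p*9.161615 + (1-p)*1.320428] = 4.860052

Answer: Price = V(0,0) = 4.8601


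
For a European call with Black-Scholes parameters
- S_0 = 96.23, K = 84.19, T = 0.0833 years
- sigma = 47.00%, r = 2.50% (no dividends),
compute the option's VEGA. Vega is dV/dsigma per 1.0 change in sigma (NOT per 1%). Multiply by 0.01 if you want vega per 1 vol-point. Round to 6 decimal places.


d1 = 1.0685426313; d2 = 0.9328924562
phi(d1) = 0.2254109247; exp(-qT) = 1.0000000000; exp(-rT) = 0.9979196669
Vega = S * exp(-qT) * phi(d1) * sqrt(T) = 96.2300 * 1.0000000000 * 0.2254109247 * 0.2886173938 = 6.260485

Answer: Vega = 6.260485


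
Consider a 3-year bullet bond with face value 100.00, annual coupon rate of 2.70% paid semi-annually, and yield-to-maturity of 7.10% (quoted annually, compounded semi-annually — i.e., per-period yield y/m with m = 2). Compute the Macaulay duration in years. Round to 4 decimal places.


Answer: Macaulay duration = 2.8942 years

Derivation:
Coupon per period c = face * coupon_rate / m = 1.350000
Periods per year m = 2; per-period yield y/m = 0.035500
Number of cashflows N = 6
Cashflows (t years, CF_t, discount factor 1/(1+y/m)^(m*t), PV):
  t = 0.5000: CF_t = 1.350000, DF = 0.965717, PV = 1.303718
  t = 1.0000: CF_t = 1.350000, DF = 0.932609, PV = 1.259023
  t = 1.5000: CF_t = 1.350000, DF = 0.900637, PV = 1.215860
  t = 2.0000: CF_t = 1.350000, DF = 0.869760, PV = 1.174176
  t = 2.5000: CF_t = 1.350000, DF = 0.839942, PV = 1.133922
  t = 3.0000: CF_t = 101.350000, DF = 0.811147, PV = 82.209713
Price P = sum_t PV_t = 88.296412
Macaulay numerator sum_t t * PV_t:
  t * PV_t at t = 0.5000: 0.651859
  t * PV_t at t = 1.0000: 1.259023
  t * PV_t at t = 1.5000: 1.823790
  t * PV_t at t = 2.0000: 2.348353
  t * PV_t at t = 2.5000: 2.834805
  t * PV_t at t = 3.0000: 246.629140
Macaulay duration D = (sum_t t * PV_t) / P = 255.546969 / 88.296412 = 2.894194


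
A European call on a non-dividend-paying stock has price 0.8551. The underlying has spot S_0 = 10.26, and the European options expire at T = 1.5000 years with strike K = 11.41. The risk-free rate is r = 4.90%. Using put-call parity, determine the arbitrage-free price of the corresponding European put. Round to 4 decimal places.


Put-call parity: C - P = S_0 * exp(-qT) - K * exp(-rT).
S_0 * exp(-qT) = 10.2600 * 1.00000000 = 10.26000000
K * exp(-rT) = 11.4100 * 0.92913615 = 10.60144342
P = C - S*exp(-qT) + K*exp(-rT)
P = 0.8551 - 10.26000000 + 10.60144342 = 1.1965

Answer: Put price = 1.1965


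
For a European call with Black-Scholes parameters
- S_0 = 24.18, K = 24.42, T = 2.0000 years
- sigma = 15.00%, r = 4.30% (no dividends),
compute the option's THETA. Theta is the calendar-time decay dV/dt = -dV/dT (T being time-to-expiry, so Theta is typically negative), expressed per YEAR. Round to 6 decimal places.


Answer: Theta = -1.037081

Derivation:
d1 = 0.4649150554; d2 = 0.2527830210
phi(d1) = 0.3580754582; exp(-qT) = 1.0000000000; exp(-rT) = 0.9175942312
Theta = -S*exp(-qT)*phi(d1)*sigma/(2*sqrt(T)) - r*K*exp(-rT)*N(d2) + q*S*exp(-qT)*N(d1)
N(d1) = 0.6790038557; N(d2) = 0.5997820555; sqrt(T) = 1.4142135624
Term 1 = -24.1800 * 1.0000000000 * 0.3580754582 * 0.1500 / (2 * 1.4142135624) = -0.4591738198
Term 2 = -0.0430 * 24.4200 * 0.9175942312 * 0.5997820555 = -0.5779074032
Term 3 = 0 (no dividend yield, q = 0)
Theta = -0.4591738198 + (-0.5779074032) + (0.0000000000) = -1.037081
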